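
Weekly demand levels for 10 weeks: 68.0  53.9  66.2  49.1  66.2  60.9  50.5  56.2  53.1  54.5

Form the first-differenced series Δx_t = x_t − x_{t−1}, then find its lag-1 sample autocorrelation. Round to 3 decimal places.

First differences Δx: -14.1, 12.3, -17.1, 17.1, -5.3, -10.4, 5.7, -3.1, 1.4
Mean of differences = -1.5000
Numerator Σ(Δx_t−Δx̄)(Δx_{t+1}−Δx̄) = -796.4200
Denominator Σ(Δx_t−Δx̄)² = 1094.9800
r_1(Δx) = -796.4200 / 1094.9800 = -0.727

-0.727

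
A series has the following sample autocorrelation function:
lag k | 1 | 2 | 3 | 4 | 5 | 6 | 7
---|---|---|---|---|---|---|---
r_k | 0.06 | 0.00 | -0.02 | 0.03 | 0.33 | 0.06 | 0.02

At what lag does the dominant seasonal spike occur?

5

The largest autocorrelation is r_5 = 0.33; the remaining lags stay at or below 0.06.
The dominant spike at lag 5 indicates a seasonal period of 5.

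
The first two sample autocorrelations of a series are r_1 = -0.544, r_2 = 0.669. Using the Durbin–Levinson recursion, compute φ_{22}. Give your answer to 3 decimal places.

φ_{22} = (r_2 − r_1²) / (1 − r_1²)
r_1² = (-0.544)² = 0.295936
Numerator = 0.669 − 0.2959 = 0.3731; denominator = 1 − 0.2959 = 0.7041
φ_{22} = 0.3731 / 0.7041 = 0.530

0.530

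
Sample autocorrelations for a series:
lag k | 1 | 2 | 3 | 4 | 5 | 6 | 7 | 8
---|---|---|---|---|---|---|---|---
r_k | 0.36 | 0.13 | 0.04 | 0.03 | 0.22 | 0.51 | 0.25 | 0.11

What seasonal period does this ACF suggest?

The largest autocorrelation is r_6 = 0.51; the remaining lags stay at or below 0.36. The elevated value at lag 1 (0.36), dropping to 0.13 at lag 2, reflects decaying short-term dependence rather than seasonality.
The dominant spike at lag 6 indicates a seasonal period of 6.

6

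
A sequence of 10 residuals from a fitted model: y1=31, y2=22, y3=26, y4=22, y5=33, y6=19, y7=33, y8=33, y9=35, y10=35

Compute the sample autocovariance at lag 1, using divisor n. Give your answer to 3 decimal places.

Mean ȳ = (31 + 22 + 26 + 22 + 33 + 19 + 33 + 33 + 35 + 35)/10 = 28.9000
Σ_{t=1}^{9}(y_t−ȳ)(y_{t+1}−ȳ) = -4.9100
γ_1 = -4.9100 / 10 = -0.491

-0.491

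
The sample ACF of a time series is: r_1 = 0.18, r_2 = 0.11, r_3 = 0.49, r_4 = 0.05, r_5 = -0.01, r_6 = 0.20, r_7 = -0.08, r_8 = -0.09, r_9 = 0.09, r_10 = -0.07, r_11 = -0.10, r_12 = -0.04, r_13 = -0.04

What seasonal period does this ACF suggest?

The largest autocorrelation is r_3 = 0.49, with a weaker echo at lag 6 (0.20); the remaining lags stay at or below 0.18.
The dominant spike at lag 3 indicates a seasonal period of 3.

3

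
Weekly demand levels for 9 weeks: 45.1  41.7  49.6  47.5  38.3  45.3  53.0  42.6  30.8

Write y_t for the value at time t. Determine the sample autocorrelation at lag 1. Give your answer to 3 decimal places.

-0.010

Mean ȳ = (45.1 + 41.7 + 49.6 + 47.5 + 38.3 + 45.3 + 53.0 + 42.6 + 30.8)/9 = 43.7667
Numerator Σ_{t=1}^{8}(y_t−ȳ)(y_{t+1}−ȳ) = -3.3111
Denominator Σ(y_t−ȳ)² = 341.0000
r_1 = -3.3111 / 341.0000 = -0.010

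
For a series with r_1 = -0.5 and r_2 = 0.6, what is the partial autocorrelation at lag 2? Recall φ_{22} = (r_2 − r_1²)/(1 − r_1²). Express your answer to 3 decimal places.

φ_{22} = (r_2 − r_1²) / (1 − r_1²)
r_1² = (-0.5)² = 0.25
Numerator = 0.6 − 0.2500 = 0.3500; denominator = 1 − 0.2500 = 0.7500
φ_{22} = 0.3500 / 0.7500 = 0.467

0.467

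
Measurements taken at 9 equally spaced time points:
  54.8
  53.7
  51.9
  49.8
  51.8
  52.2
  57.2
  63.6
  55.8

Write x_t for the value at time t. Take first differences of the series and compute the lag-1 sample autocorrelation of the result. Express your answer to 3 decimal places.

-0.106

First differences Δx: -1.1, -1.8, -2.1, 2.0, 0.4, 5.0, 6.4, -7.8
Mean of differences = 0.1250
Numerator Σ(Δx_t−Δx̄)(Δx_{t+1}−Δx̄) = -14.8131
Denominator Σ(Δx_t−Δx̄)² = 139.6950
r_1(Δx) = -14.8131 / 139.6950 = -0.106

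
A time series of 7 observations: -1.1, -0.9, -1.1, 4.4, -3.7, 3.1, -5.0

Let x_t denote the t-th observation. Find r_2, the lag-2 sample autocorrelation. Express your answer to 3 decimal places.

Mean x̄ = (-1.1 − 0.9 − 1.1 + 4.4 − 3.7 + 3.1 − 5.0)/7 = -0.6143
Deviations from mean: -0.4857, -0.2857, -0.4857, 5.0143, -3.0857, 3.7143, -4.3857
Σ(x_t−x̄)(x_{t+2}−x̄) = (0.2359) + (-1.4327) + (1.4988) + (18.6245) + (13.5331) = 32.4596
Denominator Σ(x_t−x̄)² = 68.2486
r_2 = 32.4596 / 68.2486 = 0.476

0.476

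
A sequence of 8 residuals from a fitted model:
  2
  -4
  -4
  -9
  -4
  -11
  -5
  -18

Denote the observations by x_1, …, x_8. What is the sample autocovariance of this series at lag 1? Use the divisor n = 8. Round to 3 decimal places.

-2.502

Mean x̄ = (2 − 4 − 4 − 9 − 4 − 11 − 5 − 18)/8 = -6.6250
Deviations: 8.6250, 2.6250, 2.6250, -2.3750, 2.6250, -4.3750, 1.6250, -11.3750
Σ_{t=1}^{7}(x_t−x̄)(x_{t+1}−x̄) = -20.0156
γ_1 = -20.0156 / 8 = -2.502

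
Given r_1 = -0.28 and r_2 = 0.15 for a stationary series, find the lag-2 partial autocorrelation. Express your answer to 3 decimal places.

φ_{22} = (r_2 − r_1²) / (1 − r_1²)
r_1² = (-0.28)² = 0.0784
Numerator = 0.15 − 0.0784 = 0.0716; denominator = 1 − 0.0784 = 0.9216
φ_{22} = 0.0716 / 0.9216 = 0.078

0.078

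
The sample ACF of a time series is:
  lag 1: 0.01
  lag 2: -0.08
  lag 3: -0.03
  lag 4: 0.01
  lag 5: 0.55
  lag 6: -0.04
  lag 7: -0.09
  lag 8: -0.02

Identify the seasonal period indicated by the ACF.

5

The largest autocorrelation is r_5 = 0.55; the remaining lags stay at or below 0.01.
The dominant spike at lag 5 indicates a seasonal period of 5.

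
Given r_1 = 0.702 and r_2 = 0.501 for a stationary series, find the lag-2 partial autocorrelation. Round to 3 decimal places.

φ_{22} = (r_2 − r_1²) / (1 − r_1²)
r_1² = (0.702)² = 0.492804
Numerator = 0.501 − 0.4928 = 0.0082; denominator = 1 − 0.4928 = 0.5072
φ_{22} = 0.0082 / 0.5072 = 0.016

0.016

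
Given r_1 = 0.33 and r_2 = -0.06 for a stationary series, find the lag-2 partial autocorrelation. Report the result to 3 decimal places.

-0.190

φ_{22} = (r_2 − r_1²) / (1 − r_1²)
r_1² = (0.33)² = 0.1089
Numerator = -0.06 − 0.1089 = -0.1689; denominator = 1 − 0.1089 = 0.8911
φ_{22} = -0.1689 / 0.8911 = -0.190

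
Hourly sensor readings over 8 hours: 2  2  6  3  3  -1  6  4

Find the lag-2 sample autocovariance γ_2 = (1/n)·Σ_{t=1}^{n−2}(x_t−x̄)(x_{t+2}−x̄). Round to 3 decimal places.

-0.863

Mean x̄ = (2 + 2 + 6 + 3 + 3 − 1 + 6 + 4)/8 = 3.1250
Σ_{t=1}^{6}(x_t−x̄)(x_{t+2}−x̄) = -6.9063
γ_2 = -6.9063 / 8 = -0.863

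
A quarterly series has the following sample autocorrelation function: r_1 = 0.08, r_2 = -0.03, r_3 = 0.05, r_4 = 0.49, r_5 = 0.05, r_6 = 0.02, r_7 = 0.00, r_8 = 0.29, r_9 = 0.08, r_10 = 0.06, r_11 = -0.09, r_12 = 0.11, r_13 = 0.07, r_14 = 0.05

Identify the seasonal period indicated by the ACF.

The largest autocorrelation is r_4 = 0.49, with a weaker echo at lag 8 (0.29); the remaining lags stay at or below 0.11.
The dominant spike at lag 4 indicates a seasonal period of 4.

4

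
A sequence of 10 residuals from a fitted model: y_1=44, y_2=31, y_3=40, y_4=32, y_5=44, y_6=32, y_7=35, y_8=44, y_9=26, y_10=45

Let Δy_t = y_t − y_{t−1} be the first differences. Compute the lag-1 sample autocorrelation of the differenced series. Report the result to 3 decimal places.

First differences Δy: -13, 9, -8, 12, -12, 3, 9, -18, 19
Mean of differences = 0.1111
Numerator Σ(Δy_t−Δȳ)(Δy_{t+1}−Δȳ) = -941.4568
Denominator Σ(Δy_t−Δȳ)² = 1376.8889
r_1(Δy) = -941.4568 / 1376.8889 = -0.684

-0.684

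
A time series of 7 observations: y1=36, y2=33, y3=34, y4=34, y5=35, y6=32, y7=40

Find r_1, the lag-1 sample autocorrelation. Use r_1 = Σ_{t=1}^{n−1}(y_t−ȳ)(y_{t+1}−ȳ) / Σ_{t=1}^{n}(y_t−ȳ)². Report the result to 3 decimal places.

Mean ȳ = (36 + 33 + 34 + 34 + 35 + 32 + 40)/7 = 34.8571
Deviations from mean: 1.1429, -1.8571, -0.8571, -0.8571, 0.1429, -2.8571, 5.1429
Numerator Σ_{t=1}^{6}(y_t−ȳ)(y_{t+1}−ȳ) = -15.0204
Denominator Σ(y_t−ȳ)² = 40.8571
r_1 = -15.0204 / 40.8571 = -0.368

-0.368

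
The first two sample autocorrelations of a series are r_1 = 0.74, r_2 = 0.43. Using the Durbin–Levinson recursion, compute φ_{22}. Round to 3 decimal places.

-0.260

φ_{22} = (r_2 − r_1²) / (1 − r_1²)
r_1² = (0.74)² = 0.5476
Numerator = 0.43 − 0.5476 = -0.1176; denominator = 1 − 0.5476 = 0.4524
φ_{22} = -0.1176 / 0.4524 = -0.260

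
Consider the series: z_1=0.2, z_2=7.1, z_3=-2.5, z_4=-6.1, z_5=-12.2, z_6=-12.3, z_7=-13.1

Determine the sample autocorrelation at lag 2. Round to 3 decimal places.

0.126

Mean z̄ = (0.2 + 7.1 − 2.5 − 6.1 − 12.2 − 12.3 − 13.1)/7 = -5.5571
Σ(z_t−z̄)(z_{t+2}−z̄) = (17.6004) + (-6.8710) + (-20.3082) + (3.6604) + (50.1061) = 44.1878
Denominator Σ(z_t−z̄)² = 349.4771
r_2 = 44.1878 / 349.4771 = 0.126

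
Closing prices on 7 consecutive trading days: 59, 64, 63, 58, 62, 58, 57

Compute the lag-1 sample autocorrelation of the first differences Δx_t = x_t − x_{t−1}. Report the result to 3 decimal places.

First differences Δx: 5, -1, -5, 4, -4, -1
Mean of differences = -0.3333
Numerator Σ(Δx_t−Δx̄)(Δx_{t+1}−Δx̄) = -34.1111
Denominator Σ(Δx_t−Δx̄)² = 83.3333
r_1(Δx) = -34.1111 / 83.3333 = -0.409

-0.409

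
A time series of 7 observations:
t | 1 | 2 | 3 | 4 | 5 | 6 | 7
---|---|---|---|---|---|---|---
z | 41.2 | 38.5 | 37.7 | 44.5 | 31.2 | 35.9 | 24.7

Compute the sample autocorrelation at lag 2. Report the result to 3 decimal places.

Mean z̄ = (41.2 + 38.5 + 37.7 + 44.5 + 31.2 + 35.9 + 24.7)/7 = 36.2429
Deviations from mean: 4.9571, 2.2571, 1.4571, 8.2571, -5.0429, -0.3429, -11.5429
Numerator Σ_{t=1}^{5}(z_t−z̄)(z_{t+2}−z̄) = 73.8906
Denominator Σ(z_t−z̄)² = 258.7571
r_2 = 73.8906 / 258.7571 = 0.286

0.286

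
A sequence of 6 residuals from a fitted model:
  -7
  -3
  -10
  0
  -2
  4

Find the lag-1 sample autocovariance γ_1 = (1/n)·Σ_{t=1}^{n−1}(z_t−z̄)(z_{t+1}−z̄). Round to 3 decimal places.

Mean z̄ = (-7 − 3 − 10 + 0 − 2 + 4)/6 = -3.0000
Σ_{t=1}^{5}(z_t−z̄)(z_{t+1}−z̄) = -11.0000
γ_1 = -11.0000 / 6 = -1.833

-1.833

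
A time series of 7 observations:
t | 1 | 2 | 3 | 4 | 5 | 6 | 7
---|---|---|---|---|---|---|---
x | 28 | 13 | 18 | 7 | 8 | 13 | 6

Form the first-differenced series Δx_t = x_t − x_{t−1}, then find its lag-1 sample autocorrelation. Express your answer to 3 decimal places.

First differences Δx: -15, 5, -11, 1, 5, -7
Mean of differences = -3.6667
Numerator Σ(Δx_t−Δx̄)(Δx_{t+1}−Δx̄) = -184.4444
Denominator Σ(Δx_t−Δx̄)² = 365.3333
r_1(Δx) = -184.4444 / 365.3333 = -0.505

-0.505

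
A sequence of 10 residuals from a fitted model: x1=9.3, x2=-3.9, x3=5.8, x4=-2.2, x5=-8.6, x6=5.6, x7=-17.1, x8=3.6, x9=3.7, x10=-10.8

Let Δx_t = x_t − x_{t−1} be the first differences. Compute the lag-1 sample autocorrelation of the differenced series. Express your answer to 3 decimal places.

-0.609

First differences Δx: -13.2, 9.7, -8.0, -6.4, 14.2, -22.7, 20.7, 0.1, -14.5
Mean of differences = -2.2333
Numerator Σ(Δx_t−Δx̄)(Δx_{t+1}−Δx̄) = -1024.9444
Denominator Σ(Δx_t−Δx̄)² = 1684.0800
r_1(Δx) = -1024.9444 / 1684.0800 = -0.609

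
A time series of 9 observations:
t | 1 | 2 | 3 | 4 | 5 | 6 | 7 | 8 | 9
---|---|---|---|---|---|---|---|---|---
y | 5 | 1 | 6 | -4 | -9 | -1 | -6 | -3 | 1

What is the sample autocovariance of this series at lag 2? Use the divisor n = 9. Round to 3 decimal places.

Mean ȳ = (5 + 1 + 6 − 4 − 9 − 1 − 6 − 3 + 1)/9 = -1.1111
Σ_{t=1}^{7}(y_t−ȳ)(y_{t+2}−ȳ) = 8.9753
γ_2 = 8.9753 / 9 = 0.997

0.997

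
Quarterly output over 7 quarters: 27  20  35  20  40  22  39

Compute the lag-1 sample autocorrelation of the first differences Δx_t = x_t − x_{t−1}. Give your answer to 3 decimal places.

-0.876

First differences Δx: -7, 15, -15, 20, -18, 17
Mean of differences = 2.0000
Numerator Σ(Δx_t−Δx̄)(Δx_{t+1}−Δx̄) = -1304.0000
Denominator Σ(Δx_t−Δx̄)² = 1488.0000
r_1(Δx) = -1304.0000 / 1488.0000 = -0.876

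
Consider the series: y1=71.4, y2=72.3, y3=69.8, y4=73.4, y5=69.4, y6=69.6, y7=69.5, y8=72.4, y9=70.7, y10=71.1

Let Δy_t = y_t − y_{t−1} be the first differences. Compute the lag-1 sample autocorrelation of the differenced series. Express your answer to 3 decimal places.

First differences Δy: 0.9, -2.5, 3.6, -4.0, 0.2, -0.1, 2.9, -1.7, 0.4
Mean of differences = -0.0333
Numerator Σ(Δy_t−Δȳ)(Δy_{t+1}−Δȳ) = -32.4244
Denominator Σ(Δy_t−Δȳ)² = 47.5200
r_1(Δy) = -32.4244 / 47.5200 = -0.682

-0.682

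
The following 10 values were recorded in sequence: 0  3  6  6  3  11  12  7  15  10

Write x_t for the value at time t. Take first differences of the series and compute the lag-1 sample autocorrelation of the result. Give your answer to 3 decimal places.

First differences Δx: 3, 3, 0, -3, 8, 1, -5, 8, -5
Mean of differences = 1.1111
Numerator Σ(Δx_t−Δx̄)(Δx_{t+1}−Δx̄) = -106.5679
Denominator Σ(Δx_t−Δx̄)² = 194.8889
r_1(Δx) = -106.5679 / 194.8889 = -0.547

-0.547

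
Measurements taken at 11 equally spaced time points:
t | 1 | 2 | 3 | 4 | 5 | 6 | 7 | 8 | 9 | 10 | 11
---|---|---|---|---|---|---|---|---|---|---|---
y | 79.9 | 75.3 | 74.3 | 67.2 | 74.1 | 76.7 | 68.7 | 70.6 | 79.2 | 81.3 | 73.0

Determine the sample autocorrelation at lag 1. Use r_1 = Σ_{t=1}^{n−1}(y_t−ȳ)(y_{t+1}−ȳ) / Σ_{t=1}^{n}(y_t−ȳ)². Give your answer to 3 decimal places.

Mean ȳ = (79.9 + 75.3 + 74.3 + 67.2 + 74.1 + 76.7 + 68.7 + 70.6 + 79.2 + 81.3 + 73.0)/11 = 74.5727
Numerator Σ_{t=1}^{10}(y_t−ȳ)(y_{t+1}−ȳ) = 21.1702
Denominator Σ(y_t−ȳ)² = 207.5018
r_1 = 21.1702 / 207.5018 = 0.102

0.102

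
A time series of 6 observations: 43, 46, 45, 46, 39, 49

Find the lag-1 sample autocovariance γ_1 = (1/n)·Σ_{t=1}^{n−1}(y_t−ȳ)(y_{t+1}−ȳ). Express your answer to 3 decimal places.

-5.574

Mean ȳ = (43 + 46 + 45 + 46 + 39 + 49)/6 = 44.6667
Deviations: -1.6667, 1.3333, 0.3333, 1.3333, -5.6667, 4.3333
Σ_{t=1}^{5}(y_t−ȳ)(y_{t+1}−ȳ) = -33.4444
γ_1 = -33.4444 / 6 = -5.574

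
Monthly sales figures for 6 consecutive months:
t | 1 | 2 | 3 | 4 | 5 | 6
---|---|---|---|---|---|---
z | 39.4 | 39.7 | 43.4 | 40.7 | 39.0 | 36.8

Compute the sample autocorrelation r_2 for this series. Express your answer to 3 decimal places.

-0.308

Mean z̄ = (39.4 + 39.7 + 43.4 + 40.7 + 39.0 + 36.8)/6 = 39.8333
Deviations from mean: -0.4333, -0.1333, 3.5667, 0.8667, -0.8333, -3.0333
Numerator Σ_{t=1}^{4}(z_t−z̄)(z_{t+2}−z̄) = -7.2622
Denominator Σ(z_t−z̄)² = 23.5733
r_2 = -7.2622 / 23.5733 = -0.308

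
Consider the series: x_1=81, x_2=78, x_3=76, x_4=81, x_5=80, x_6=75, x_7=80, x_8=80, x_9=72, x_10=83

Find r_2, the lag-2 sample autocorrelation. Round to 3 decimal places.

-0.260

Mean x̄ = (81 + 78 + 76 + 81 + 80 + 75 + 80 + 80 + 72 + 83)/10 = 78.6000
Numerator Σ_{t=1}^{8}(x_t−x̄)(x_{t+2}−x̄) = -26.1200
Denominator Σ(x_t−x̄)² = 100.4000
r_2 = -26.1200 / 100.4000 = -0.260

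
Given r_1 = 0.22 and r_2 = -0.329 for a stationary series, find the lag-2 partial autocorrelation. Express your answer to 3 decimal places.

φ_{22} = (r_2 − r_1²) / (1 − r_1²)
r_1² = (0.22)² = 0.0484
Numerator = -0.329 − 0.0484 = -0.3774; denominator = 1 − 0.0484 = 0.9516
φ_{22} = -0.3774 / 0.9516 = -0.397

-0.397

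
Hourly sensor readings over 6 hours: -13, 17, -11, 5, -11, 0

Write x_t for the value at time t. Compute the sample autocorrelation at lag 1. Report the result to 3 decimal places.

-0.750

Mean x̄ = (-13 + 17 − 11 + 5 − 11 + 0)/6 = -2.1667
Numerator Σ_{t=1}^{5}(x_t−x̄)(x_{t+1}−x̄) = -522.6944
Denominator Σ(x_t−x̄)² = 696.8333
r_1 = -522.6944 / 696.8333 = -0.750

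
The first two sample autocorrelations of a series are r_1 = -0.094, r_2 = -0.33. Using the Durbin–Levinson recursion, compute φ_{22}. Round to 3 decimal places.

φ_{22} = (r_2 − r_1²) / (1 − r_1²)
r_1² = (-0.094)² = 0.008836
Numerator = -0.33 − 0.0088 = -0.3388; denominator = 1 − 0.0088 = 0.9912
φ_{22} = -0.3388 / 0.9912 = -0.342

-0.342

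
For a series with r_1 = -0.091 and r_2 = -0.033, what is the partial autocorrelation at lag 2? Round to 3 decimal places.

-0.042

φ_{22} = (r_2 − r_1²) / (1 − r_1²)
r_1² = (-0.091)² = 0.008281
Numerator = -0.033 − 0.0083 = -0.0413; denominator = 1 − 0.0083 = 0.9917
φ_{22} = -0.0413 / 0.9917 = -0.042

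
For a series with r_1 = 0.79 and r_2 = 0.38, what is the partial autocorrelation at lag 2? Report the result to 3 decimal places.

φ_{22} = (r_2 − r_1²) / (1 − r_1²)
r_1² = (0.79)² = 0.6241
Numerator = 0.38 − 0.6241 = -0.2441; denominator = 1 − 0.6241 = 0.3759
φ_{22} = -0.2441 / 0.3759 = -0.649

-0.649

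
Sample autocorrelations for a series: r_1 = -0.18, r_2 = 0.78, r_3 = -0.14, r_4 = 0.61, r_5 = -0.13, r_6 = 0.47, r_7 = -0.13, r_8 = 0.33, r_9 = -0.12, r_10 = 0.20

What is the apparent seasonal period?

The largest autocorrelation is r_2 = 0.78, with weaker echoes at lags 4 (0.61), 6 (0.47), 8 (0.33) and 10 (0.20); the remaining lags stay at or below -0.12.
The dominant spike at lag 2 indicates a seasonal period of 2.

2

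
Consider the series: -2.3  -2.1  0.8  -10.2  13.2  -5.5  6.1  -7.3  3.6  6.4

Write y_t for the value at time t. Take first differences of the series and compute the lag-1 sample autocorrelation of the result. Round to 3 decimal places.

First differences Δy: 0.2, 2.9, -11.0, 23.4, -18.7, 11.6, -13.4, 10.9, 2.8
Mean of differences = 0.9667
Numerator Σ(Δy_t−Δȳ)(Δy_{t+1}−Δȳ) = -1220.6444
Denominator Σ(Δy_t−Δȳ)² = 1459.0600
r_1(Δy) = -1220.6444 / 1459.0600 = -0.837

-0.837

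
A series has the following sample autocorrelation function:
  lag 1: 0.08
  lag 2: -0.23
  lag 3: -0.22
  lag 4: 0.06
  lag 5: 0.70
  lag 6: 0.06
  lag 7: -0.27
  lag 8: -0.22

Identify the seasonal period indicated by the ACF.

5

The largest autocorrelation is r_5 = 0.70; the remaining lags stay at or below 0.08.
The dominant spike at lag 5 indicates a seasonal period of 5.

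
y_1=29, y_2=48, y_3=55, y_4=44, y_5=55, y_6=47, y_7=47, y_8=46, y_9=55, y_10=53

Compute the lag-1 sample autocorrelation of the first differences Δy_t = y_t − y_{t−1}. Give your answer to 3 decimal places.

-0.279

First differences Δy: 19, 7, -11, 11, -8, 0, -1, 9, -2
Mean of differences = 2.6667
Numerator Σ(Δy_t−Δȳ)(Δy_{t+1}−Δȳ) = -205.7778
Denominator Σ(Δy_t−Δȳ)² = 738.0000
r_1(Δy) = -205.7778 / 738.0000 = -0.279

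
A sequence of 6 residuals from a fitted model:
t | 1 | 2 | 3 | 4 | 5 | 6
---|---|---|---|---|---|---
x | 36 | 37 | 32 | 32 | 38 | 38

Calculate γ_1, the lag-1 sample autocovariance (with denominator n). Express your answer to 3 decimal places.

0.875

Mean x̄ = (36 + 37 + 32 + 32 + 38 + 38)/6 = 35.5000
Σ_{t=1}^{5}(x_t−x̄)(x_{t+1}−x̄) = 5.2500
γ_1 = 5.2500 / 6 = 0.875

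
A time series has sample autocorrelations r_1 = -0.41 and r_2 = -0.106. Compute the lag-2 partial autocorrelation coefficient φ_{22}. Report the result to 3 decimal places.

-0.329

φ_{22} = (r_2 − r_1²) / (1 − r_1²)
r_1² = (-0.41)² = 0.1681
Numerator = -0.106 − 0.1681 = -0.2741; denominator = 1 − 0.1681 = 0.8319
φ_{22} = -0.2741 / 0.8319 = -0.329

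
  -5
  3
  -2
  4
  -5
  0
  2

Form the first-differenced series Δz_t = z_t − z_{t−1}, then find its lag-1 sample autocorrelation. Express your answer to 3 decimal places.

First differences Δz: 8, -5, 6, -9, 5, 2
Mean of differences = 1.1667
Numerator Σ(Δz_t−Δz̄)(Δz_{t+1}−Δz̄) = -156.8611
Denominator Σ(Δz_t−Δz̄)² = 226.8333
r_1(Δz) = -156.8611 / 226.8333 = -0.692

-0.692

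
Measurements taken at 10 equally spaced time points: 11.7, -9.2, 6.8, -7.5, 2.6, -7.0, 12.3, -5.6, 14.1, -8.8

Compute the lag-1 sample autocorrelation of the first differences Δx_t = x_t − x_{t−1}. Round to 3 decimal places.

-0.789

First differences Δx: -20.9, 16.0, -14.3, 10.1, -9.6, 19.3, -17.9, 19.7, -22.9
Mean of differences = -2.2778
Numerator Σ(Δx_t−Δx̄)(Δx_{t+1}−Δx̄) = -2091.2160
Denominator Σ(Δx_t−Δx̄)² = 2650.1756
r_1(Δx) = -2091.2160 / 2650.1756 = -0.789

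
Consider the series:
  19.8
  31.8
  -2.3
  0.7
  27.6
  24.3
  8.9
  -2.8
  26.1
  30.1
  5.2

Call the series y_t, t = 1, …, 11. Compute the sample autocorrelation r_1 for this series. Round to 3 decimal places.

-0.084

Mean ȳ = (19.8 + 31.8 − 2.3 + 0.7 + 27.6 + 24.3 + 8.9 − 2.8 + 26.1 + 30.1 + 5.2)/11 = 15.4000
Numerator Σ_{t=1}^{10}(y_t−ȳ)(y_{t+1}−ȳ) = -155.6300
Denominator Σ(y_t−ȳ)² = 1853.8600
r_1 = -155.6300 / 1853.8600 = -0.084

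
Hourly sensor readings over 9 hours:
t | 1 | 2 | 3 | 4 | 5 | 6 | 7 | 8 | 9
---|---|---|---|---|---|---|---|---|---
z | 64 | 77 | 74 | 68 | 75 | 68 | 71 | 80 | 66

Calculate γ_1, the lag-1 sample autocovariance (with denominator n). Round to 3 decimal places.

Mean z̄ = (64 + 77 + 74 + 68 + 75 + 68 + 71 + 80 + 66)/9 = 71.4444
Σ_{t=1}^{8}(z_t−z̄)(z_{t+1}−z̄) = -109.3086
γ_1 = -109.3086 / 9 = -12.145

-12.145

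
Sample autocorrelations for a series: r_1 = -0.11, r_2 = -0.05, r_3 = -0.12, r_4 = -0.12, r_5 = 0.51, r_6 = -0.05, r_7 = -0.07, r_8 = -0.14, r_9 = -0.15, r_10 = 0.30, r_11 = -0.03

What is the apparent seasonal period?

The largest autocorrelation is r_5 = 0.51, with a weaker echo at lag 10 (0.30); the remaining lags stay at or below -0.03.
The dominant spike at lag 5 indicates a seasonal period of 5.

5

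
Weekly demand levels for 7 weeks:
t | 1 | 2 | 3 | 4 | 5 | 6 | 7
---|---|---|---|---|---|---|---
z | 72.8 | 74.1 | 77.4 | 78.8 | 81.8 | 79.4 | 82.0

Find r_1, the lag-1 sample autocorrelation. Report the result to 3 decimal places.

0.476

Mean z̄ = (72.8 + 74.1 + 77.4 + 78.8 + 81.8 + 79.4 + 82.0)/7 = 78.0429
Deviations from mean: -5.2429, -3.9429, -0.6429, 0.7571, 3.7571, 1.3571, 3.9571
Numerator Σ_{t=1}^{6}(z_t−z̄)(z_{t+1}−z̄) = 36.0339
Denominator Σ(z_t−z̄)² = 75.6371
r_1 = 36.0339 / 75.6371 = 0.476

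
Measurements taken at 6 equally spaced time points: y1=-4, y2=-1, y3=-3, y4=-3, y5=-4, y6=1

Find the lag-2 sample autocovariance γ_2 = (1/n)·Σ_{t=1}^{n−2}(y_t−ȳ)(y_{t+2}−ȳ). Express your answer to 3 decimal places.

-0.148

Mean ȳ = (-4 − 1 − 3 − 3 − 4 + 1)/6 = -2.3333
Σ_{t=1}^{4}(y_t−ȳ)(y_{t+2}−ȳ) = -0.8889
γ_2 = -0.8889 / 6 = -0.148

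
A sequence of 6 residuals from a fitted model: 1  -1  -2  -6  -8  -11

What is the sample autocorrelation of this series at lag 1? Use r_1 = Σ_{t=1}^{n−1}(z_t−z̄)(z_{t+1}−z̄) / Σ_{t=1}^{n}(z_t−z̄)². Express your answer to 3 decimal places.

0.495

Mean z̄ = (1 − 1 − 2 − 6 − 8 − 11)/6 = -4.5000
Deviations from mean: 5.5000, 3.5000, 2.5000, -1.5000, -3.5000, -6.5000
Σ(z_t−z̄)(z_{t+1}−z̄) = (19.2500) + (8.7500) + (-3.7500) + (5.2500) + (22.7500) = 52.2500
Denominator Σ(z_t−z̄)² = 105.5000
r_1 = 52.2500 / 105.5000 = 0.495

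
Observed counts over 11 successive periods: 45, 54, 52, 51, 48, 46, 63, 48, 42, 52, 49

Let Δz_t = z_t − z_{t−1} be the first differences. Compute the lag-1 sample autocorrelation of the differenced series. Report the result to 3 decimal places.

-0.390

First differences Δz: 9, -2, -1, -3, -2, 17, -15, -6, 10, -3
Mean of differences = 0.4000
Numerator Σ(Δz_t−Δz̄)(Δz_{t+1}−Δz̄) = -295.3600
Denominator Σ(Δz_t−Δz̄)² = 756.4000
r_1(Δz) = -295.3600 / 756.4000 = -0.390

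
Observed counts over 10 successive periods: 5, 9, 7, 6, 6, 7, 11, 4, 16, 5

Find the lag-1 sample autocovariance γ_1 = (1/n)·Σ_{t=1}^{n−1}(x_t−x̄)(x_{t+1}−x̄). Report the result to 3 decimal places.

Mean x̄ = (5 + 9 + 7 + 6 + 6 + 7 + 11 + 4 + 16 + 5)/10 = 7.6000
Σ_{t=1}^{9}(x_t−x̄)(x_{t+1}−x̄) = -66.3600
γ_1 = -66.3600 / 10 = -6.636

-6.636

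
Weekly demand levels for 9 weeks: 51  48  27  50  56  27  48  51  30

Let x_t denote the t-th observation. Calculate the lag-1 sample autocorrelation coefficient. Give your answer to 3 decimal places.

-0.384

Mean x̄ = (51 + 48 + 27 + 50 + 56 + 27 + 48 + 51 + 30)/9 = 43.1111
Numerator Σ_{t=1}^{8}(x_t−x̄)(x_{t+1}−x̄) = -413.6790
Denominator Σ(x_t−x̄)² = 1076.8889
r_1 = -413.6790 / 1076.8889 = -0.384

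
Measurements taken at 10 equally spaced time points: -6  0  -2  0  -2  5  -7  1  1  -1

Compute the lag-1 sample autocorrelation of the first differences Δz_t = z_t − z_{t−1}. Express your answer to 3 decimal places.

First differences Δz: 6, -2, 2, -2, 7, -12, 8, 0, -2
Mean of differences = 0.5556
Numerator Σ(Δz_t−Δz̄)(Δz_{t+1}−Δz̄) = -214.8642
Denominator Σ(Δz_t−Δz̄)² = 306.2222
r_1(Δz) = -214.8642 / 306.2222 = -0.702

-0.702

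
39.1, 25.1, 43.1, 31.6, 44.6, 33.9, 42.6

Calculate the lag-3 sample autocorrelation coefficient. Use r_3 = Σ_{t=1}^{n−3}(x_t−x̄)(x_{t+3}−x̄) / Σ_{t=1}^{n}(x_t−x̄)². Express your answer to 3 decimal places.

Mean x̄ = (39.1 + 25.1 + 43.1 + 31.6 + 44.6 + 33.9 + 42.6)/7 = 37.1429
Deviations from mean: 1.9571, -12.0429, 5.9571, -5.5429, 7.4571, -3.2429, 5.4571
Numerator Σ_{t=1}^{4}(x_t−x̄)(x_{t+3}−x̄) = -150.2198
Denominator Σ(x_t−x̄)² = 310.9771
r_3 = -150.2198 / 310.9771 = -0.483

-0.483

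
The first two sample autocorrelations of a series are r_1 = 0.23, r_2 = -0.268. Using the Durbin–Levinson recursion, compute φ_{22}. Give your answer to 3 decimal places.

-0.339

φ_{22} = (r_2 − r_1²) / (1 − r_1²)
r_1² = (0.23)² = 0.0529
Numerator = -0.268 − 0.0529 = -0.3209; denominator = 1 − 0.0529 = 0.9471
φ_{22} = -0.3209 / 0.9471 = -0.339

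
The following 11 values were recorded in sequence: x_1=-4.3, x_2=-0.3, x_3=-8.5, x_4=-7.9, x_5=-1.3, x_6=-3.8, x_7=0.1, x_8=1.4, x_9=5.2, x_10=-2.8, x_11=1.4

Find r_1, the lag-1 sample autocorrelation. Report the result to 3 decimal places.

Mean x̄ = (-4.3 − 0.3 − 8.5 − 7.9 − 1.3 − 3.8 + 0.1 + 1.4 + 5.2 − 2.8 + 1.4)/11 = -1.8909
Numerator Σ_{t=1}^{10}(x_t−x̄)(x_{t+1}−x̄) = 37.3372
Denominator Σ(x_t−x̄)² = 168.8491
r_1 = 37.3372 / 168.8491 = 0.221

0.221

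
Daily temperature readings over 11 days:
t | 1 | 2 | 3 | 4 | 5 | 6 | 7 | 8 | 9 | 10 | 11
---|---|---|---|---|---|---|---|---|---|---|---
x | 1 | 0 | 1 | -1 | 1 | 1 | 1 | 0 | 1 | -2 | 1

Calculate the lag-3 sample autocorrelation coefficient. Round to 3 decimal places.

Mean x̄ = (1 + 0 + 1 − 1 + 1 + 1 + 1 + 0 + 1 − 2 + 1)/11 = 0.3636
Numerator Σ_{t=1}^{8}(x_t−x̄)(x_{t+3}−x̄) = -3.1240
Denominator Σ(x_t−x̄)² = 10.5455
r_3 = -3.1240 / 10.5455 = -0.296

-0.296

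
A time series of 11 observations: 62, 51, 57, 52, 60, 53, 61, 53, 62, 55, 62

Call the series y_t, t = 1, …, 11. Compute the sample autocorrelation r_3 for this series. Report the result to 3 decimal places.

-0.622

Mean ȳ = (62 + 51 + 57 + 52 + 60 + 53 + 61 + 53 + 62 + 55 + 62)/11 = 57.0909
Numerator Σ_{t=1}^{8}(y_t−ȳ)(y_{t+3}−ȳ) = -122.4793
Denominator Σ(y_t−ȳ)² = 196.9091
r_3 = -122.4793 / 196.9091 = -0.622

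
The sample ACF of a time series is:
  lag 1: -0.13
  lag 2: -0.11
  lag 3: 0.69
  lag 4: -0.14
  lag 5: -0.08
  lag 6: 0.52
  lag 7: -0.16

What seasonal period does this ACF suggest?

The largest autocorrelation is r_3 = 0.69, with a weaker echo at lag 6 (0.52); the remaining lags stay at or below -0.08.
The dominant spike at lag 3 indicates a seasonal period of 3.

3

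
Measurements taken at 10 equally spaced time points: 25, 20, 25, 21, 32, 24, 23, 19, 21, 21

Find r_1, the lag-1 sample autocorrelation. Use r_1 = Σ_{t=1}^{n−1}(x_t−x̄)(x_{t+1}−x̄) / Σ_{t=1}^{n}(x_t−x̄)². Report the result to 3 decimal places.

-0.103

Mean x̄ = (25 + 20 + 25 + 21 + 32 + 24 + 23 + 19 + 21 + 21)/10 = 23.1000
Numerator Σ_{t=1}^{9}(x_t−x̄)(x_{t+1}−x̄) = -13.1100
Denominator Σ(x_t−x̄)² = 126.9000
r_1 = -13.1100 / 126.9000 = -0.103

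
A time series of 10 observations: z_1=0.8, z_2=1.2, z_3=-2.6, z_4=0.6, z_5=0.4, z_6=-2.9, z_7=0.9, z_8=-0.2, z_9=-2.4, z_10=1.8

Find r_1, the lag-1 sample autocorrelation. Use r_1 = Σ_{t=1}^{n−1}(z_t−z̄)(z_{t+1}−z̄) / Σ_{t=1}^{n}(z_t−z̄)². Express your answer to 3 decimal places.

Mean z̄ = (0.8 + 1.2 − 2.6 + 0.6 + 0.4 − 2.9 + 0.9 − 0.2 − 2.4 + 1.8)/10 = -0.2400
Numerator Σ_{t=1}^{9}(z_t−z̄)(z_{t+1}−z̄) = -12.5276
Denominator Σ(z_t−z̄)² = 27.0440
r_1 = -12.5276 / 27.0440 = -0.463

-0.463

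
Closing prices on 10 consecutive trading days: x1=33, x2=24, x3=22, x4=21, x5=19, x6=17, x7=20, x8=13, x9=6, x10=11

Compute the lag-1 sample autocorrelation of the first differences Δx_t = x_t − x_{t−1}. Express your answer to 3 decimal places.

-0.215

First differences Δx: -9, -2, -1, -2, -2, 3, -7, -7, 5
Mean of differences = -2.4444
Numerator Σ(Δx_t−Δx̄)(Δx_{t+1}−Δx̄) = -36.9753
Denominator Σ(Δx_t−Δx̄)² = 172.2222
r_1(Δx) = -36.9753 / 172.2222 = -0.215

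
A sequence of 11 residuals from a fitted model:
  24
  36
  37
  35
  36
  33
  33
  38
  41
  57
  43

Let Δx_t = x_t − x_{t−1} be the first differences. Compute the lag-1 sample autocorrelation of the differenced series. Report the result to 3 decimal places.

First differences Δx: 12, 1, -2, 1, -3, 0, 5, 3, 16, -14
Mean of differences = 1.9000
Numerator Σ(Δx_t−Δx̄)(Δx_{t+1}−Δx̄) = -199.5100
Denominator Σ(Δx_t−Δx̄)² = 608.9000
r_1(Δx) = -199.5100 / 608.9000 = -0.328

-0.328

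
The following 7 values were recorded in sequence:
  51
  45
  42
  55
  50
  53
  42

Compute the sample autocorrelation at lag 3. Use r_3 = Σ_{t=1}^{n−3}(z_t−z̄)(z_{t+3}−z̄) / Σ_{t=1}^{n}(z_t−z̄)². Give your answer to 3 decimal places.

-0.354

Mean z̄ = (51 + 45 + 42 + 55 + 50 + 53 + 42)/7 = 48.2857
Deviations from mean: 2.7143, -3.2857, -6.2857, 6.7143, 1.7143, 4.7143, -6.2857
Numerator Σ_{t=1}^{4}(z_t−z̄)(z_{t+3}−z̄) = -59.2449
Denominator Σ(z_t−z̄)² = 167.4286
r_3 = -59.2449 / 167.4286 = -0.354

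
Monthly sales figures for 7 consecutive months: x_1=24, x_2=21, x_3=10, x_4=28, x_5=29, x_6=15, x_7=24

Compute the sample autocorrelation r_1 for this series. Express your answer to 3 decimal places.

-0.302

Mean x̄ = (24 + 21 + 10 + 28 + 29 + 15 + 24)/7 = 21.5714
Σ(x_t−x̄)(x_{t+1}−x̄) = (-1.3878) + (6.6122) + (-74.3878) + (47.7551) + (-48.8163) + (-15.9592) = -86.1837
Denominator Σ(x_t−x̄)² = 285.7143
r_1 = -86.1837 / 285.7143 = -0.302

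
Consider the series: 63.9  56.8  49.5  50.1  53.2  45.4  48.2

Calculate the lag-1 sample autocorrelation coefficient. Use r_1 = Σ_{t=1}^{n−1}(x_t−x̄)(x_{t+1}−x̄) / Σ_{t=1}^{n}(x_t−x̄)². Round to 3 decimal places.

Mean x̄ = (63.9 + 56.8 + 49.5 + 50.1 + 53.2 + 45.4 + 48.2)/7 = 52.4429
Deviations from mean: 11.4571, 4.3571, -2.9429, -2.3429, 0.7571, -7.0429, -4.2429
Σ(x_t−x̄)(x_{t+1}−x̄) = (49.9204) + (-12.8224) + (6.8947) + (-1.7739) + (-5.3324) + (29.8818) = 66.7682
Denominator Σ(x_t−x̄)² = 232.5771
r_1 = 66.7682 / 232.5771 = 0.287

0.287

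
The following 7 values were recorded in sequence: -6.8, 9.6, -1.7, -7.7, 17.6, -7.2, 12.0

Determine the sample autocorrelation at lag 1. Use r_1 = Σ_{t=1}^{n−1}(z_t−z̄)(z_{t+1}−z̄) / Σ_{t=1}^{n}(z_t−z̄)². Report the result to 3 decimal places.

-0.665

Mean z̄ = (-6.8 + 9.6 − 1.7 − 7.7 + 17.6 − 7.2 + 12.0)/7 = 2.2571
Deviations from mean: -9.0571, 7.3429, -3.9571, -9.9571, 15.3429, -9.4571, 9.7429
Σ(z_t−z̄)(z_{t+1}−z̄) = (-66.5053) + (-29.0567) + (39.4018) + (-152.7710) + (-145.0996) + (-92.1396) = -446.1704
Denominator Σ(z_t−z̄)² = 670.5171
r_1 = -446.1704 / 670.5171 = -0.665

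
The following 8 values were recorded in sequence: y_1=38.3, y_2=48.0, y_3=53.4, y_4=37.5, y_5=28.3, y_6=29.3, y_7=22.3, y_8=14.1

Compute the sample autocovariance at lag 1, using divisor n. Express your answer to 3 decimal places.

86.979

Mean ȳ = (38.3 + 48.0 + 53.4 + 37.5 + 28.3 + 29.3 + 22.3 + 14.1)/8 = 33.9000
Σ_{t=1}^{7}(y_t−ȳ)(y_{t+1}−ȳ) = 695.8300
γ_1 = 695.8300 / 8 = 86.979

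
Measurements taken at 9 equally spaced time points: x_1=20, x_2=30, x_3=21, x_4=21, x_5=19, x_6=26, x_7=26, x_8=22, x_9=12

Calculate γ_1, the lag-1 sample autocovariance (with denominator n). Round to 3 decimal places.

Mean x̄ = (20 + 30 + 21 + 21 + 19 + 26 + 26 + 22 + 12)/9 = 21.8889
Σ_{t=1}^{8}(x_t−x̄)(x_{t+1}−x̄) = -14.7901
γ_1 = -14.7901 / 9 = -1.643

-1.643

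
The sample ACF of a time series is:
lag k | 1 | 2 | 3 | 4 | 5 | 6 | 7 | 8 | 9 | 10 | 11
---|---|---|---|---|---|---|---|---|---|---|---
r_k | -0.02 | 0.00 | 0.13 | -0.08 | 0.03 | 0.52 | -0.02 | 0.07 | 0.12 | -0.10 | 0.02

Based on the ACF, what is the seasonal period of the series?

The largest autocorrelation is r_6 = 0.52; the remaining lags stay at or below 0.13.
The dominant spike at lag 6 indicates a seasonal period of 6.

6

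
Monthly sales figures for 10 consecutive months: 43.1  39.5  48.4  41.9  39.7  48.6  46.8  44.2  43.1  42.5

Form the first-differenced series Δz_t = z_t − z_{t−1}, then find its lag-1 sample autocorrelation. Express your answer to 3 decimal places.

-0.447

First differences Δz: -3.6, 8.9, -6.5, -2.2, 8.9, -1.8, -2.6, -1.1, -0.6
Mean of differences = -0.0667
Numerator Σ(Δz_t−Δz̄)(Δz_{t+1}−Δz̄) = -102.7544
Denominator Σ(Δz_t−Δz̄)² = 230.0000
r_1(Δz) = -102.7544 / 230.0000 = -0.447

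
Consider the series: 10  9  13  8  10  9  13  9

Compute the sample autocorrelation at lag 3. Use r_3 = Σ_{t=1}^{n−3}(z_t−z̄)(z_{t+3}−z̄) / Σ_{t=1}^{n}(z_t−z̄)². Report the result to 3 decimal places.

-0.354

Mean z̄ = (10 + 9 + 13 + 8 + 10 + 9 + 13 + 9)/8 = 10.1250
Deviations from mean: -0.1250, -1.1250, 2.8750, -2.1250, -0.1250, -1.1250, 2.8750, -1.1250
Σ(z_t−z̄)(z_{t+3}−z̄) = (0.2656) + (0.1406) + (-3.2344) + (-6.1094) + (0.1406) = -8.7969
Denominator Σ(z_t−z̄)² = 24.8750
r_3 = -8.7969 / 24.8750 = -0.354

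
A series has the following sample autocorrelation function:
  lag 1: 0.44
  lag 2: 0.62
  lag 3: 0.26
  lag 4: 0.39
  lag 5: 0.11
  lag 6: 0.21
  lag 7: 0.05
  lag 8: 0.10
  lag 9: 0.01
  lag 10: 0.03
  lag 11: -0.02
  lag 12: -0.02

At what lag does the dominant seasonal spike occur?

2

The largest autocorrelation is r_2 = 0.62; the remaining lags stay at or below 0.44.
The dominant spike at lag 2 indicates a seasonal period of 2.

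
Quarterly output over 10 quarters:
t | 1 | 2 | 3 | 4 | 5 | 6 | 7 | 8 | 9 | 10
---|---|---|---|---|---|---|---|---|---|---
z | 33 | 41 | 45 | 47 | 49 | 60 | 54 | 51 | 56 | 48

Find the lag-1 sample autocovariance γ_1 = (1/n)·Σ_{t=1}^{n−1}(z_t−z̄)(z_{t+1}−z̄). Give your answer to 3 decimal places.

24.624

Mean z̄ = (33 + 41 + 45 + 47 + 49 + 60 + 54 + 51 + 56 + 48)/10 = 48.4000
Σ_{t=1}^{9}(z_t−z̄)(z_{t+1}−z̄) = 246.2400
γ_1 = 246.2400 / 10 = 24.624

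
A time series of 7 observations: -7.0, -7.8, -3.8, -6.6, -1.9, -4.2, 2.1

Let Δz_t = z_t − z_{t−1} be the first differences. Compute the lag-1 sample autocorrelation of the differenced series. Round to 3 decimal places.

-0.780

First differences Δz: -0.8, 4.0, -2.8, 4.7, -2.3, 6.3
Mean of differences = 1.5167
Numerator Σ(Δz_t−Δz̄)(Δz_{t+1}−Δz̄) = -60.6203
Denominator Σ(Δz_t−Δz̄)² = 77.7483
r_1(Δz) = -60.6203 / 77.7483 = -0.780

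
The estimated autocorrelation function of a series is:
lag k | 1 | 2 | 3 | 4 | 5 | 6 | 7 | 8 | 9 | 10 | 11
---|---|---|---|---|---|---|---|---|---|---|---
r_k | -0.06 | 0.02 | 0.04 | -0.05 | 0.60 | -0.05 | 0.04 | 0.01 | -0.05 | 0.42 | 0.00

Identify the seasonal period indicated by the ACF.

5

The largest autocorrelation is r_5 = 0.60, with a weaker echo at lag 10 (0.42); the remaining lags stay at or below 0.04.
The dominant spike at lag 5 indicates a seasonal period of 5.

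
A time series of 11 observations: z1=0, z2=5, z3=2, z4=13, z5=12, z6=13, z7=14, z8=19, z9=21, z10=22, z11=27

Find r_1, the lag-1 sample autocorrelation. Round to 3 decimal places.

Mean z̄ = (0 + 5 + 2 + 13 + 12 + 13 + 14 + 19 + 21 + 22 + 27)/11 = 13.4545
Numerator Σ_{t=1}^{10}(z_t−z̄)(z_{t+1}−z̄) = 441.9752
Denominator Σ(z_t−z̄)² = 730.7273
r_1 = 441.9752 / 730.7273 = 0.605

0.605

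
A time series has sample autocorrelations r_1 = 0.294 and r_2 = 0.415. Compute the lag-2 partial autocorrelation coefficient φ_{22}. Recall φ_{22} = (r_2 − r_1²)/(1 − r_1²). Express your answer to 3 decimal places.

0.360

φ_{22} = (r_2 − r_1²) / (1 − r_1²)
r_1² = (0.294)² = 0.086436
Numerator = 0.415 − 0.0864 = 0.3286; denominator = 1 − 0.0864 = 0.9136
φ_{22} = 0.3286 / 0.9136 = 0.360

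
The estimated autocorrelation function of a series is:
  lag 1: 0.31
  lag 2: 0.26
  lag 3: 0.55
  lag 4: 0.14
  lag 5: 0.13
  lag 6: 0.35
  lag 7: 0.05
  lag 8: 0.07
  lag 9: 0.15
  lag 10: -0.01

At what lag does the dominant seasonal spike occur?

The largest autocorrelation is r_3 = 0.55, with a weaker echo at lag 6 (0.35); the remaining lags stay at or below 0.31. The elevated value at lag 1 (0.31), dropping to 0.26 at lag 2, reflects decaying short-term dependence rather than seasonality.
The dominant spike at lag 3 indicates a seasonal period of 3.

3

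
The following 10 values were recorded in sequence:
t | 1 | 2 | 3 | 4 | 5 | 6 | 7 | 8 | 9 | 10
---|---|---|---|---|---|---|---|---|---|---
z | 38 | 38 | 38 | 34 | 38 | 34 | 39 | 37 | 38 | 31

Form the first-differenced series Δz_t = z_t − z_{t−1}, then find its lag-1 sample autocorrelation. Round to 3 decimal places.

First differences Δz: 0, 0, -4, 4, -4, 5, -2, 1, -7
Mean of differences = -0.7778
Numerator Σ(Δz_t−Δz̄)(Δz_{t+1}−Δz̄) = -71.6049
Denominator Σ(Δz_t−Δz̄)² = 121.5556
r_1(Δz) = -71.6049 / 121.5556 = -0.589

-0.589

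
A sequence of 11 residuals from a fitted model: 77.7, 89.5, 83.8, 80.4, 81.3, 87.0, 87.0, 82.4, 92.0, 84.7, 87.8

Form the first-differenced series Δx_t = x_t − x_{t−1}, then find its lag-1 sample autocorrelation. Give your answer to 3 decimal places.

First differences Δx: 11.8, -5.7, -3.4, 0.9, 5.7, 0.0, -4.6, 9.6, -7.3, 3.1
Mean of differences = 1.0100
Numerator Σ(Δx_t−Δx̄)(Δx_{t+1}−Δx̄) = -178.8521
Denominator Σ(Δx_t−Δx̄)² = 382.6090
r_1(Δx) = -178.8521 / 382.6090 = -0.467

-0.467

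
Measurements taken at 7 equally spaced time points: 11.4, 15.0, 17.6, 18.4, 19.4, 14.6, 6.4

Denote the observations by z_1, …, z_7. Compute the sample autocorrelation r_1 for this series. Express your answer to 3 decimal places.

Mean z̄ = (11.4 + 15.0 + 17.6 + 18.4 + 19.4 + 14.6 + 6.4)/7 = 14.6857
Deviations from mean: -3.2857, 0.3143, 2.9143, 3.7143, 4.7143, -0.0857, -8.2857
Σ(z_t−z̄)(z_{t+1}−z̄) = (-1.0327) + (0.9159) + (10.8245) + (17.5102) + (-0.4041) + (0.7102) = 28.5241
Denominator Σ(z_t−z̄)² = 124.0686
r_1 = 28.5241 / 124.0686 = 0.230

0.230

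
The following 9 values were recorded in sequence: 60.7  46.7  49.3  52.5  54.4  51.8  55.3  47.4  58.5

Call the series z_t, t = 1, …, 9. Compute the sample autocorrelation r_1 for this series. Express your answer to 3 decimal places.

Mean z̄ = (60.7 + 46.7 + 49.3 + 52.5 + 54.4 + 51.8 + 55.3 + 47.4 + 58.5)/9 = 52.9556
Numerator Σ_{t=1}^{8}(z_t−z̄)(z_{t+1}−z̄) = -72.7764
Denominator Σ(z_t−z̄)² = 183.2022
r_1 = -72.7764 / 183.2022 = -0.397

-0.397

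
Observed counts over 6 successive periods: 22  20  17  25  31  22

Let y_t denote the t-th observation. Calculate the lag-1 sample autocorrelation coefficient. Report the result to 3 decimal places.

Mean ȳ = (22 + 20 + 17 + 25 + 31 + 22)/6 = 22.8333
Deviations from mean: -0.8333, -2.8333, -5.8333, 2.1667, 8.1667, -0.8333
Numerator Σ_{t=1}^{5}(y_t−ȳ)(y_{t+1}−ȳ) = 17.1389
Denominator Σ(y_t−ȳ)² = 114.8333
r_1 = 17.1389 / 114.8333 = 0.149

0.149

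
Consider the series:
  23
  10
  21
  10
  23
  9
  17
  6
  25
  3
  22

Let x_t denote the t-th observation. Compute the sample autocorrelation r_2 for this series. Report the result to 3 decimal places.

0.665

Mean x̄ = (23 + 10 + 21 + 10 + 23 + 9 + 17 + 6 + 25 + 3 + 22)/11 = 15.3636
Numerator Σ_{t=1}^{9}(x_t−x̄)(x_{t+2}−x̄) = 416.5537
Denominator Σ(x_t−x̄)² = 626.5455
r_2 = 416.5537 / 626.5455 = 0.665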